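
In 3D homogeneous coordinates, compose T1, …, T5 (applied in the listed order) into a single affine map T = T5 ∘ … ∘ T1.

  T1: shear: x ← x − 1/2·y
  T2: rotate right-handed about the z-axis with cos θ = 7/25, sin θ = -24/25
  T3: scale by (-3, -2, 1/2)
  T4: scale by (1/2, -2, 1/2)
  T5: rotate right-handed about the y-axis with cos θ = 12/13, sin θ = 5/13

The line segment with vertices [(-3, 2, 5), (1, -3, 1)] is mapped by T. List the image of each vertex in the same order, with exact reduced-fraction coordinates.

image vertices: (-163/260, 88/5, 21/13), (4049/1300, -324/25, -267/260)

T1 shear: x ← x − 1/2·y: (-3, 2, 5) → (-4, 2, 5); (1, -3, 1) → (5/2, -3, 1)
T2 rotate right-handed about the z-axis with cos θ = 7/25, sin θ = -24/25: (-4, 2, 5) → (4/5, 22/5, 5); (5/2, -3, 1) → (-109/50, -81/25, 1)
T3 scale by (-3, -2, 1/2): (4/5, 22/5, 5) → (-12/5, -44/5, 5/2); (-109/50, -81/25, 1) → (327/50, 162/25, 1/2)
T4 scale by (1/2, -2, 1/2): (-12/5, -44/5, 5/2) → (-6/5, 88/5, 5/4); (327/50, 162/25, 1/2) → (327/100, -324/25, 1/4)
T5 rotate right-handed about the y-axis with cos θ = 12/13, sin θ = 5/13: (-6/5, 88/5, 5/4) → (-163/260, 88/5, 21/13); (327/100, -324/25, 1/4) → (4049/1300, -324/25, -267/260)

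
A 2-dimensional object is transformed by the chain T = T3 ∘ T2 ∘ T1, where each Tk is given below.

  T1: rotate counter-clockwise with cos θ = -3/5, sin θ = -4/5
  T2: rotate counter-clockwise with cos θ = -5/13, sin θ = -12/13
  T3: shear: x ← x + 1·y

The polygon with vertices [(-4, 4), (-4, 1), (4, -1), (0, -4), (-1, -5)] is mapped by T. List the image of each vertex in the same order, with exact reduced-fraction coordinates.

T1 rotate counter-clockwise with cos θ = -3/5, sin θ = -4/5: (-4, 4) → (28/5, 4/5); (-4, 1) → (16/5, 13/5); (4, -1) → (-16/5, -13/5); (0, -4) → (-16/5, 12/5); (-1, -5) → (-17/5, 19/5)
T2 rotate counter-clockwise with cos θ = -5/13, sin θ = -12/13: (28/5, 4/5) → (-92/65, -356/65); (16/5, 13/5) → (76/65, -257/65); (-16/5, -13/5) → (-76/65, 257/65); (-16/5, 12/5) → (224/65, 132/65); (-17/5, 19/5) → (313/65, 109/65)
T3 shear: x ← x + 1·y: (-92/65, -356/65) → (-448/65, -356/65); (76/65, -257/65) → (-181/65, -257/65); (-76/65, 257/65) → (181/65, 257/65); (224/65, 132/65) → (356/65, 132/65); (313/65, 109/65) → (422/65, 109/65)

image vertices: (-448/65, -356/65), (-181/65, -257/65), (181/65, 257/65), (356/65, 132/65), (422/65, 109/65)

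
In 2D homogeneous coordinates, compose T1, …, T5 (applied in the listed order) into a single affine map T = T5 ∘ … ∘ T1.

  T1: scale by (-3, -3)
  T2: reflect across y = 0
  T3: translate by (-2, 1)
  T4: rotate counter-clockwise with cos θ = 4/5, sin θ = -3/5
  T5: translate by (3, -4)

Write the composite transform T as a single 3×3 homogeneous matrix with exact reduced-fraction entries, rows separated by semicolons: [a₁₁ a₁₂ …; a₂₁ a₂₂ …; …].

T1 = [-3 0 0; 0 -3 0; 0 0 1]
T2·T1 = [-3 0 0; 0 3 0; 0 0 1]
T3·…·T1 = [-3 0 -2; 0 3 1; 0 0 1]
T4·…·T1 = [-12/5 9/5 -1; 9/5 12/5 2; 0 0 1]
T5·…·T1 = [-12/5 9/5 2; 9/5 12/5 -2; 0 0 1]

T = [-12/5 9/5 2; 9/5 12/5 -2; 0 0 1]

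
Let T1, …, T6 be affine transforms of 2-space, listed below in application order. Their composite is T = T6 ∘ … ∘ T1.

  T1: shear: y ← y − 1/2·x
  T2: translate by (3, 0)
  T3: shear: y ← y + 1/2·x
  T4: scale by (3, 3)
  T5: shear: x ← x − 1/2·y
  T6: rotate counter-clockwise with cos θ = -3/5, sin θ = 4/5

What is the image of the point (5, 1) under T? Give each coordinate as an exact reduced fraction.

T(p) = (-363/20, 117/10)

T1 shear: y ← y − 1/2·x: (5, 1) → (5, -3/2)
T2 translate by (3, 0): (5, -3/2) → (8, -3/2)
T3 shear: y ← y + 1/2·x: (8, -3/2) → (8, 5/2)
T4 scale by (3, 3): (8, 5/2) → (24, 15/2)
T5 shear: x ← x − 1/2·y: (24, 15/2) → (81/4, 15/2)
T6 rotate counter-clockwise with cos θ = -3/5, sin θ = 4/5: (81/4, 15/2) → (-363/20, 117/10)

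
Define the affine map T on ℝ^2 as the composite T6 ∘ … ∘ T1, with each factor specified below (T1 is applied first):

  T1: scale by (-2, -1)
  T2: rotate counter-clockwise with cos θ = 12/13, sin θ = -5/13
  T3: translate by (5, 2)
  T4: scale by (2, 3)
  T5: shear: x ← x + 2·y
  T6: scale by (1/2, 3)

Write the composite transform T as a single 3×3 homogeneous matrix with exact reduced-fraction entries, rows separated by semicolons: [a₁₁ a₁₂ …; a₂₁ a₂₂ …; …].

T1 = [-2 0 0; 0 -1 0; 0 0 1]
T2·T1 = [-24/13 -5/13 0; 10/13 -12/13 0; 0 0 1]
T3·…·T1 = [-24/13 -5/13 5; 10/13 -12/13 2; 0 0 1]
T4·…·T1 = [-48/13 -10/13 10; 30/13 -36/13 6; 0 0 1]
T5·…·T1 = [12/13 -82/13 22; 30/13 -36/13 6; 0 0 1]
T6·…·T1 = [6/13 -41/13 11; 90/13 -108/13 18; 0 0 1]

T = [6/13 -41/13 11; 90/13 -108/13 18; 0 0 1]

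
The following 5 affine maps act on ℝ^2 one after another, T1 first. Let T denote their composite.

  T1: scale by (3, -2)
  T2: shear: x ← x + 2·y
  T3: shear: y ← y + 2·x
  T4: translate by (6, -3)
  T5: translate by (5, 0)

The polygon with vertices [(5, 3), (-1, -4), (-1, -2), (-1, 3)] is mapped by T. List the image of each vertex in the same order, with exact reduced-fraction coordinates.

image vertices: (14, -3), (24, 31), (16, 11), (-4, -39)

T1 scale by (3, -2): (5, 3) → (15, -6); (-1, -4) → (-3, 8); (-1, -2) → (-3, 4); (-1, 3) → (-3, -6)
T2 shear: x ← x + 2·y: (15, -6) → (3, -6); (-3, 8) → (13, 8); (-3, 4) → (5, 4); (-3, -6) → (-15, -6)
T3 shear: y ← y + 2·x: (3, -6) → (3, 0); (13, 8) → (13, 34); (5, 4) → (5, 14); (-15, -6) → (-15, -36)
T4 translate by (6, -3): (3, 0) → (9, -3); (13, 34) → (19, 31); (5, 14) → (11, 11); (-15, -36) → (-9, -39)
T5 translate by (5, 0): (9, -3) → (14, -3); (19, 31) → (24, 31); (11, 11) → (16, 11); (-9, -39) → (-4, -39)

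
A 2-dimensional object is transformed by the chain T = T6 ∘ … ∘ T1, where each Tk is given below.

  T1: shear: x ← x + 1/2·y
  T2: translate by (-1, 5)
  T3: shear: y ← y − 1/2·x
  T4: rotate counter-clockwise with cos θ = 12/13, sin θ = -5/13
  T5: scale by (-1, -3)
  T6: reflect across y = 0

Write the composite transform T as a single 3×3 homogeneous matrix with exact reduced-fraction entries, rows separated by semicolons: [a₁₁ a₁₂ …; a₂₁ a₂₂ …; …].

T1 = [1 1/2 0; 0 1 0; 0 0 1]
T2·T1 = [1 1/2 -1; 0 1 5; 0 0 1]
T3·…·T1 = [1 1/2 -1; -1/2 3/4 11/2; 0 0 1]
T4·…·T1 = [19/26 3/4 31/26; -11/13 1/2 71/13; 0 0 1]
T5·…·T1 = [-19/26 -3/4 -31/26; 33/13 -3/2 -213/13; 0 0 1]
T6·…·T1 = [-19/26 -3/4 -31/26; -33/13 3/2 213/13; 0 0 1]

T = [-19/26 -3/4 -31/26; -33/13 3/2 213/13; 0 0 1]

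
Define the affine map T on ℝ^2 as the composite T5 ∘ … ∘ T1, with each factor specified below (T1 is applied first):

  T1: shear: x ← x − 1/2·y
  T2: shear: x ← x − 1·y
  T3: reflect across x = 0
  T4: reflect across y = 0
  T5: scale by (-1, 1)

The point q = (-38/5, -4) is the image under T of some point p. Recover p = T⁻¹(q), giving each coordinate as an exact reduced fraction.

p = (-8/5, 4)

T1 = [1 -1/2 0; 0 1 0; 0 0 1]
T2·T1 = [1 -3/2 0; 0 1 0; 0 0 1]
T3·…·T1 = [-1 3/2 0; 0 1 0; 0 0 1]
T4·…·T1 = [-1 3/2 0; 0 -1 0; 0 0 1]
T5·…·T1 = [1 -3/2 0; 0 -1 0; 0 0 1]
det M = -1; M⁻¹ = [1 -3/2 0; 0 -1 0; 0 0 1]
M⁻¹ · (-38/5, -4)ᵀ = (-8/5, 4)ᵀ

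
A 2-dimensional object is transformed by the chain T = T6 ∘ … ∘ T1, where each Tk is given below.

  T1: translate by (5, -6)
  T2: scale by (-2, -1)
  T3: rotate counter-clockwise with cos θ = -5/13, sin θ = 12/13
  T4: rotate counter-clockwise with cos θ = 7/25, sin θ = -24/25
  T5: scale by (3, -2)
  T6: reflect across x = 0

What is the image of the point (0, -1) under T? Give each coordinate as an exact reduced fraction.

T(p) = (11874/325, 538/325)

T1 translate by (5, -6): (0, -1) → (5, -7)
T2 scale by (-2, -1): (5, -7) → (-10, 7)
T3 rotate counter-clockwise with cos θ = -5/13, sin θ = 12/13: (-10, 7) → (-34/13, -155/13)
T4 rotate counter-clockwise with cos θ = 7/25, sin θ = -24/25: (-34/13, -155/13) → (-3958/325, -269/325)
T5 scale by (3, -2): (-3958/325, -269/325) → (-11874/325, 538/325)
T6 reflect across x = 0: (-11874/325, 538/325) → (11874/325, 538/325)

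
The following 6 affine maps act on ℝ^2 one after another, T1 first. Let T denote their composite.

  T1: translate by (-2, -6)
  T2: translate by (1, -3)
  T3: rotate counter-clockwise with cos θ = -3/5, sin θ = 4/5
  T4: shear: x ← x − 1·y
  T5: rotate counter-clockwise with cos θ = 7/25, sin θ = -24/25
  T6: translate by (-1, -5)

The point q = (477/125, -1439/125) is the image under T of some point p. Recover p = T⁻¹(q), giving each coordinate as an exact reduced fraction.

T1 = [1 0 -2; 0 1 -6; 0 0 1]
T2·T1 = [1 0 -1; 0 1 -9; 0 0 1]
T3·…·T1 = [-3/5 -4/5 39/5; 4/5 -3/5 23/5; 0 0 1]
T4·…·T1 = [-7/5 -1/5 16/5; 4/5 -3/5 23/5; 0 0 1]
T5·…·T1 = [47/125 -79/125 664/125; 196/125 3/125 -223/125; 0 0 1]
T6·…·T1 = [47/125 -79/125 539/125; 196/125 3/125 -848/125; 0 0 1]
det M = 1; M⁻¹ = [3/125 79/125 523/125; -196/125 47/125 1164/125; 0 0 1]
M⁻¹ · (477/125, -1439/125)ᵀ = (-3, -1)ᵀ

p = (-3, -1)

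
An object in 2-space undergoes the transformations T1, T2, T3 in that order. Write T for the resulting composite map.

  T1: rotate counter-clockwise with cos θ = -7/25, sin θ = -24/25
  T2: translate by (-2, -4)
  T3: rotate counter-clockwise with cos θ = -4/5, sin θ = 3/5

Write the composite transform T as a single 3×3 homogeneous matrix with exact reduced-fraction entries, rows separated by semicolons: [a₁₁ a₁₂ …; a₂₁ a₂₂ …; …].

T1 = [-7/25 24/25 0; -24/25 -7/25 0; 0 0 1]
T2·T1 = [-7/25 24/25 -2; -24/25 -7/25 -4; 0 0 1]
T3·…·T1 = [4/5 -3/5 4; 3/5 4/5 2; 0 0 1]

T = [4/5 -3/5 4; 3/5 4/5 2; 0 0 1]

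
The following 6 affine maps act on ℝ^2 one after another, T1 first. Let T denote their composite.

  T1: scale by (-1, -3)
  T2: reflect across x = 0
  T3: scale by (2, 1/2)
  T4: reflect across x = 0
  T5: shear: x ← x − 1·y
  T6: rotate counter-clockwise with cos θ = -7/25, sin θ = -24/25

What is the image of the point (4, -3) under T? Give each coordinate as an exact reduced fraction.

T1 scale by (-1, -3): (4, -3) → (-4, 9)
T2 reflect across x = 0: (-4, 9) → (4, 9)
T3 scale by (2, 1/2): (4, 9) → (8, 9/2)
T4 reflect across x = 0: (8, 9/2) → (-8, 9/2)
T5 shear: x ← x − 1·y: (-8, 9/2) → (-25/2, 9/2)
T6 rotate counter-clockwise with cos θ = -7/25, sin θ = -24/25: (-25/2, 9/2) → (391/50, 537/50)

T(p) = (391/50, 537/50)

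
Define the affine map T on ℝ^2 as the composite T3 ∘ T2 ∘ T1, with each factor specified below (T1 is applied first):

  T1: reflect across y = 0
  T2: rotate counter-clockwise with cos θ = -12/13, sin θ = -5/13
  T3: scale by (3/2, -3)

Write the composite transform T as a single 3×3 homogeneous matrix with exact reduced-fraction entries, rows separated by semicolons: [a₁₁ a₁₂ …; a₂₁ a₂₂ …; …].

T = [-18/13 -15/26 0; 15/13 -36/13 0; 0 0 1]

T1 = [1 0 0; 0 -1 0; 0 0 1]
T2·T1 = [-12/13 -5/13 0; -5/13 12/13 0; 0 0 1]
T3·…·T1 = [-18/13 -15/26 0; 15/13 -36/13 0; 0 0 1]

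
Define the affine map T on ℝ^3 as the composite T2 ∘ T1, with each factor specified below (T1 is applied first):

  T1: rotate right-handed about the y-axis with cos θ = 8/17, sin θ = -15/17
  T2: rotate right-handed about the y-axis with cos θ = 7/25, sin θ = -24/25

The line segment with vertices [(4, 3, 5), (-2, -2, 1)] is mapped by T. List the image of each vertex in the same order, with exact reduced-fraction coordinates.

T1 rotate right-handed about the y-axis with cos θ = 8/17, sin θ = -15/17: (4, 3, 5) → (-43/17, 3, 100/17); (-2, -2, 1) → (-31/17, -2, -22/17)
T2 rotate right-handed about the y-axis with cos θ = 7/25, sin θ = -24/25: (-43/17, 3, 100/17) → (-2701/425, 3, -332/425); (-31/17, -2, -22/17) → (311/425, -2, -898/425)

image vertices: (-2701/425, 3, -332/425), (311/425, -2, -898/425)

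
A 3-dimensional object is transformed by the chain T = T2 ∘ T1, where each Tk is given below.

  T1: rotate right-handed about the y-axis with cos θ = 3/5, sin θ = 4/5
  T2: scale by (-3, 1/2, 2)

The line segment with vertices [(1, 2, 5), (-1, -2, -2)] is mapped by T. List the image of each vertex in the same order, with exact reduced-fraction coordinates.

image vertices: (-69/5, 1, 22/5), (33/5, -1, -4/5)

T1 rotate right-handed about the y-axis with cos θ = 3/5, sin θ = 4/5: (1, 2, 5) → (23/5, 2, 11/5); (-1, -2, -2) → (-11/5, -2, -2/5)
T2 scale by (-3, 1/2, 2): (23/5, 2, 11/5) → (-69/5, 1, 22/5); (-11/5, -2, -2/5) → (33/5, -1, -4/5)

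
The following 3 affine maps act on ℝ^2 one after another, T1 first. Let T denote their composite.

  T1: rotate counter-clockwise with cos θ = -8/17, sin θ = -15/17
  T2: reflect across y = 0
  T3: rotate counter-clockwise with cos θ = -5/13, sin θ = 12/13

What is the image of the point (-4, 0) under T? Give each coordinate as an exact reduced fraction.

T(p) = (560/221, 684/221)

T1 rotate counter-clockwise with cos θ = -8/17, sin θ = -15/17: (-4, 0) → (32/17, 60/17)
T2 reflect across y = 0: (32/17, 60/17) → (32/17, -60/17)
T3 rotate counter-clockwise with cos θ = -5/13, sin θ = 12/13: (32/17, -60/17) → (560/221, 684/221)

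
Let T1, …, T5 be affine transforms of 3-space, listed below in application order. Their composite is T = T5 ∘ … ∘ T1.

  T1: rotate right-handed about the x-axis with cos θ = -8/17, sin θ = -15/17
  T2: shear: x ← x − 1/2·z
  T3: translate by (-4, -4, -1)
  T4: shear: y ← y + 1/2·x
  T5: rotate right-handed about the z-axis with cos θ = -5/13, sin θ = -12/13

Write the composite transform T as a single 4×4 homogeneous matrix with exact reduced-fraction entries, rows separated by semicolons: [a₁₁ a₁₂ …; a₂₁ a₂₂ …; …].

T1 = [1 0 0 0; 0 -8/17 15/17 0; 0 -15/17 -8/17 0; 0 0 0 1]
T2·T1 = [1 15/34 4/17 0; 0 -8/17 15/17 0; 0 -15/17 -8/17 0; 0 0 0 1]
T3·…·T1 = [1 15/34 4/17 -4; 0 -8/17 15/17 -4; 0 -15/17 -8/17 -1; 0 0 0 1]
T4·…·T1 = [1 15/34 4/17 -4; 1/2 -1/4 1 -6; 0 -15/17 -8/17 -1; 0 0 0 1]
T5·…·T1 = [1/13 -177/442 184/221 -4; -29/26 -275/884 -133/221 6; 0 -15/17 -8/17 -1; 0 0 0 1]

T = [1/13 -177/442 184/221 -4; -29/26 -275/884 -133/221 6; 0 -15/17 -8/17 -1; 0 0 0 1]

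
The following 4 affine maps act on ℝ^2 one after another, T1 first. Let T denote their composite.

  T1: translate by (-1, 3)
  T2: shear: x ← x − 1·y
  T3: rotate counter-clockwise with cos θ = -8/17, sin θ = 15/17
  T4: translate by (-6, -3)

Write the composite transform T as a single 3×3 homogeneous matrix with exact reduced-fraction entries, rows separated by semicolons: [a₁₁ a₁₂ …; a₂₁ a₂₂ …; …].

T1 = [1 0 -1; 0 1 3; 0 0 1]
T2·T1 = [1 -1 -4; 0 1 3; 0 0 1]
T3·…·T1 = [-8/17 -7/17 -13/17; 15/17 -23/17 -84/17; 0 0 1]
T4·…·T1 = [-8/17 -7/17 -115/17; 15/17 -23/17 -135/17; 0 0 1]

T = [-8/17 -7/17 -115/17; 15/17 -23/17 -135/17; 0 0 1]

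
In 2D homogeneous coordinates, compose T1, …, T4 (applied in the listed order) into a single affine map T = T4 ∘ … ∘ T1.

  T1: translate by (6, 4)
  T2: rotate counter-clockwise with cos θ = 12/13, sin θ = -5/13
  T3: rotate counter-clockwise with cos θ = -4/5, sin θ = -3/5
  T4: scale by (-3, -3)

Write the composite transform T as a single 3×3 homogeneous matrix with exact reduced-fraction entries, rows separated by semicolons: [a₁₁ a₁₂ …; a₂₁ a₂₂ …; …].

T = [189/65 -48/65 942/65; 48/65 189/65 1044/65; 0 0 1]

T1 = [1 0 6; 0 1 4; 0 0 1]
T2·T1 = [12/13 5/13 92/13; -5/13 12/13 18/13; 0 0 1]
T3·…·T1 = [-63/65 16/65 -314/65; -16/65 -63/65 -348/65; 0 0 1]
T4·…·T1 = [189/65 -48/65 942/65; 48/65 189/65 1044/65; 0 0 1]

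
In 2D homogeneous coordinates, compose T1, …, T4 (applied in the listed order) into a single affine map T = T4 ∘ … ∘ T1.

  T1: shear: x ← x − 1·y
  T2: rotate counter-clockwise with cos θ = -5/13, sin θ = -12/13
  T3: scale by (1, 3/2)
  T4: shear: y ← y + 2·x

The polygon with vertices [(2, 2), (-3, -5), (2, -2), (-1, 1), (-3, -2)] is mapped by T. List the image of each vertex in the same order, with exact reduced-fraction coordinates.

T1 shear: x ← x − 1·y: (2, 2) → (0, 2); (-3, -5) → (2, -5); (2, -2) → (4, -2); (-1, 1) → (-2, 1); (-3, -2) → (-1, -2)
T2 rotate counter-clockwise with cos θ = -5/13, sin θ = -12/13: (0, 2) → (24/13, -10/13); (2, -5) → (-70/13, 1/13); (4, -2) → (-44/13, -38/13); (-2, 1) → (22/13, 19/13); (-1, -2) → (-19/13, 22/13)
T3 scale by (1, 3/2): (24/13, -10/13) → (24/13, -15/13); (-70/13, 1/13) → (-70/13, 3/26); (-44/13, -38/13) → (-44/13, -57/13); (22/13, 19/13) → (22/13, 57/26); (-19/13, 22/13) → (-19/13, 33/13)
T4 shear: y ← y + 2·x: (24/13, -15/13) → (24/13, 33/13); (-70/13, 3/26) → (-70/13, -277/26); (-44/13, -57/13) → (-44/13, -145/13); (22/13, 57/26) → (22/13, 145/26); (-19/13, 33/13) → (-19/13, -5/13)

image vertices: (24/13, 33/13), (-70/13, -277/26), (-44/13, -145/13), (22/13, 145/26), (-19/13, -5/13)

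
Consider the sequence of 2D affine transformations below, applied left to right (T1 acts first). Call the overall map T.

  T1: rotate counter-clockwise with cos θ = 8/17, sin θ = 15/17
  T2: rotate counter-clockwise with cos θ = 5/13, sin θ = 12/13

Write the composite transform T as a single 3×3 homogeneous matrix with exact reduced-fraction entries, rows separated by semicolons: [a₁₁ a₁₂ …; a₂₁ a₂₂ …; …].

T1 = [8/17 -15/17 0; 15/17 8/17 0; 0 0 1]
T2·T1 = [-140/221 -171/221 0; 171/221 -140/221 0; 0 0 1]

T = [-140/221 -171/221 0; 171/221 -140/221 0; 0 0 1]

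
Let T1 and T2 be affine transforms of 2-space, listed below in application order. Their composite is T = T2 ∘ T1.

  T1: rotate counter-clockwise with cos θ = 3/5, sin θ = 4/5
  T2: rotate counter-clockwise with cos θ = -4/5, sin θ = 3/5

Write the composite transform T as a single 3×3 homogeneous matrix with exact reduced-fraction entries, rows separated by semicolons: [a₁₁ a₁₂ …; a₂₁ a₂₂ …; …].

T = [-24/25 7/25 0; -7/25 -24/25 0; 0 0 1]

T1 = [3/5 -4/5 0; 4/5 3/5 0; 0 0 1]
T2·T1 = [-24/25 7/25 0; -7/25 -24/25 0; 0 0 1]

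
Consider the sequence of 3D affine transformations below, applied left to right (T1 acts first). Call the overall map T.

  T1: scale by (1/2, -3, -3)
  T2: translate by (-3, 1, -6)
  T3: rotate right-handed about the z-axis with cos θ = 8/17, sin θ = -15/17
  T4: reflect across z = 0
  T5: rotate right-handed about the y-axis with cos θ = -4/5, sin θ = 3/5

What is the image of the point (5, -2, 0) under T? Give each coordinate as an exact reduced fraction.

T1 scale by (1/2, -3, -3): (5, -2, 0) → (5/2, 6, 0)
T2 translate by (-3, 1, -6): (5/2, 6, 0) → (-1/2, 7, -6)
T3 rotate right-handed about the z-axis with cos θ = 8/17, sin θ = -15/17: (-1/2, 7, -6) → (101/17, 127/34, -6)
T4 reflect across z = 0: (101/17, 127/34, -6) → (101/17, 127/34, 6)
T5 rotate right-handed about the y-axis with cos θ = -4/5, sin θ = 3/5: (101/17, 127/34, 6) → (-98/85, 127/34, -711/85)

T(p) = (-98/85, 127/34, -711/85)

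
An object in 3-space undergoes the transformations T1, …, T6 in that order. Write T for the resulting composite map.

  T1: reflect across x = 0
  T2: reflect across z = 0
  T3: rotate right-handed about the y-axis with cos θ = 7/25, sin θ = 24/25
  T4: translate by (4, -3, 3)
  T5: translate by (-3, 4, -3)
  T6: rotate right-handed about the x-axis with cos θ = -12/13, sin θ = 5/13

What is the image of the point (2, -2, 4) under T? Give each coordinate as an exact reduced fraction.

T(p) = (-17/5, 8/13, -73/65)

T1 reflect across x = 0: (2, -2, 4) → (-2, -2, 4)
T2 reflect across z = 0: (-2, -2, 4) → (-2, -2, -4)
T3 rotate right-handed about the y-axis with cos θ = 7/25, sin θ = 24/25: (-2, -2, -4) → (-22/5, -2, 4/5)
T4 translate by (4, -3, 3): (-22/5, -2, 4/5) → (-2/5, -5, 19/5)
T5 translate by (-3, 4, -3): (-2/5, -5, 19/5) → (-17/5, -1, 4/5)
T6 rotate right-handed about the x-axis with cos θ = -12/13, sin θ = 5/13: (-17/5, -1, 4/5) → (-17/5, 8/13, -73/65)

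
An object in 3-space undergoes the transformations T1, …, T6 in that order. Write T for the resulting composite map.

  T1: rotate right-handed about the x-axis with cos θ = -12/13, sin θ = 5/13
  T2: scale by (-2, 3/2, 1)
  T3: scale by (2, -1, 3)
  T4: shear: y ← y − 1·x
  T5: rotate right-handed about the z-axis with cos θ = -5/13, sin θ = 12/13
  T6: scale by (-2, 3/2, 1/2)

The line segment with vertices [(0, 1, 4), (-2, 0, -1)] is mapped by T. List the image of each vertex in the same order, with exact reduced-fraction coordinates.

image vertices: (1152/169, -360/169, -129/26), (-1636/169, 10833/676, 18/13)

T1 rotate right-handed about the x-axis with cos θ = -12/13, sin θ = 5/13: (0, 1, 4) → (0, -32/13, -43/13); (-2, 0, -1) → (-2, 5/13, 12/13)
T2 scale by (-2, 3/2, 1): (0, -32/13, -43/13) → (0, -48/13, -43/13); (-2, 5/13, 12/13) → (4, 15/26, 12/13)
T3 scale by (2, -1, 3): (0, -48/13, -43/13) → (0, 48/13, -129/13); (4, 15/26, 12/13) → (8, -15/26, 36/13)
T4 shear: y ← y − 1·x: (0, 48/13, -129/13) → (0, 48/13, -129/13); (8, -15/26, 36/13) → (8, -223/26, 36/13)
T5 rotate right-handed about the z-axis with cos θ = -5/13, sin θ = 12/13: (0, 48/13, -129/13) → (-576/169, -240/169, -129/13); (8, -223/26, 36/13) → (818/169, 3611/338, 36/13)
T6 scale by (-2, 3/2, 1/2): (-576/169, -240/169, -129/13) → (1152/169, -360/169, -129/26); (818/169, 3611/338, 36/13) → (-1636/169, 10833/676, 18/13)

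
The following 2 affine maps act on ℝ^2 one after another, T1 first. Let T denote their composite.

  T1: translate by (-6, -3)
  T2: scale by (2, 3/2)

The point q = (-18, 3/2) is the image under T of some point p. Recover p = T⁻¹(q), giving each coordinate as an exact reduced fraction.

T1 = [1 0 -6; 0 1 -3; 0 0 1]
T2·T1 = [2 0 -12; 0 3/2 -9/2; 0 0 1]
det M = 3; M⁻¹ = [1/2 0 6; 0 2/3 3; 0 0 1]
M⁻¹ · (-18, 3/2)ᵀ = (-3, 4)ᵀ

p = (-3, 4)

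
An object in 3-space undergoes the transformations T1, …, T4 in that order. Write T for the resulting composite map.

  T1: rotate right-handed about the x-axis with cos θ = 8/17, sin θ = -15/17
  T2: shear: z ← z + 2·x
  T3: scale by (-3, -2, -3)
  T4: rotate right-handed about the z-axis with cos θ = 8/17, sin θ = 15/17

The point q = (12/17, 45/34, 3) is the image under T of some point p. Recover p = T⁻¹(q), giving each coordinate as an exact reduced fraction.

p = (-1/2, 0, 0)

T1 = [1 0 0 0; 0 8/17 15/17 0; 0 -15/17 8/17 0; 0 0 0 1]
T2·T1 = [1 0 0 0; 0 8/17 15/17 0; 2 -15/17 8/17 0; 0 0 0 1]
T3·…·T1 = [-3 0 0 0; 0 -16/17 -30/17 0; -6 45/17 -24/17 0; 0 0 0 1]
T4·…·T1 = [-24/17 240/289 450/289 0; -45/17 -128/289 -240/289 0; -6 45/17 -24/17 0; 0 0 0 1]
det M = -18; M⁻¹ = [-8/51 -5/17 0 0; -20/289 -182/289 5/17 0; 931/1734 20/289 -8/51 0; 0 0 0 1]
M⁻¹ · (12/17, 45/34, 3)ᵀ = (-1/2, 0, 0)ᵀ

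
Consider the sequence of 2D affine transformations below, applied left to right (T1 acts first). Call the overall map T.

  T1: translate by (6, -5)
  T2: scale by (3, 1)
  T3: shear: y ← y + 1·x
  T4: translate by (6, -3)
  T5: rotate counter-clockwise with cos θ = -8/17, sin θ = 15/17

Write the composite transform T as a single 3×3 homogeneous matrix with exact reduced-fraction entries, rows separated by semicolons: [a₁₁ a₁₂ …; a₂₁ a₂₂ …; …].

T1 = [1 0 6; 0 1 -5; 0 0 1]
T2·T1 = [3 0 18; 0 1 -5; 0 0 1]
T3·…·T1 = [3 0 18; 3 1 13; 0 0 1]
T4·…·T1 = [3 0 24; 3 1 10; 0 0 1]
T5·…·T1 = [-69/17 -15/17 -342/17; 21/17 -8/17 280/17; 0 0 1]

T = [-69/17 -15/17 -342/17; 21/17 -8/17 280/17; 0 0 1]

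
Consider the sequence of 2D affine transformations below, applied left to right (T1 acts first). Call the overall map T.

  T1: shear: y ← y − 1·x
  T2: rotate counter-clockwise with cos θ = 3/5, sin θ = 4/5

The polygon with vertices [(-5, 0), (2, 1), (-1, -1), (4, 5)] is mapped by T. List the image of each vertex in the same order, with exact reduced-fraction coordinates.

T1 shear: y ← y − 1·x: (-5, 0) → (-5, 5); (2, 1) → (2, -1); (-1, -1) → (-1, 0); (4, 5) → (4, 1)
T2 rotate counter-clockwise with cos θ = 3/5, sin θ = 4/5: (-5, 5) → (-7, -1); (2, -1) → (2, 1); (-1, 0) → (-3/5, -4/5); (4, 1) → (8/5, 19/5)

image vertices: (-7, -1), (2, 1), (-3/5, -4/5), (8/5, 19/5)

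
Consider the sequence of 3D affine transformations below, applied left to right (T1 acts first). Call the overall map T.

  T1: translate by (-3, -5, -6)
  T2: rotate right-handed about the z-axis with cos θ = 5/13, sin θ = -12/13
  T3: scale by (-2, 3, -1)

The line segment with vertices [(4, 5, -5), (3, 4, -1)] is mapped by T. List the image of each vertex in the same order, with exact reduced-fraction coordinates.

T1 translate by (-3, -5, -6): (4, 5, -5) → (1, 0, -11); (3, 4, -1) → (0, -1, -7)
T2 rotate right-handed about the z-axis with cos θ = 5/13, sin θ = -12/13: (1, 0, -11) → (5/13, -12/13, -11); (0, -1, -7) → (-12/13, -5/13, -7)
T3 scale by (-2, 3, -1): (5/13, -12/13, -11) → (-10/13, -36/13, 11); (-12/13, -5/13, -7) → (24/13, -15/13, 7)

image vertices: (-10/13, -36/13, 11), (24/13, -15/13, 7)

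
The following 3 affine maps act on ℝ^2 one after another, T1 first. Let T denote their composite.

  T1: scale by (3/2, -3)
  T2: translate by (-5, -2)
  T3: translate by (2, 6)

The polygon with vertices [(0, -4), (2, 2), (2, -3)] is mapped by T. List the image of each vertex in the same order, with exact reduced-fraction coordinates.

T1 scale by (3/2, -3): (0, -4) → (0, 12); (2, 2) → (3, -6); (2, -3) → (3, 9)
T2 translate by (-5, -2): (0, 12) → (-5, 10); (3, -6) → (-2, -8); (3, 9) → (-2, 7)
T3 translate by (2, 6): (-5, 10) → (-3, 16); (-2, -8) → (0, -2); (-2, 7) → (0, 13)

image vertices: (-3, 16), (0, -2), (0, 13)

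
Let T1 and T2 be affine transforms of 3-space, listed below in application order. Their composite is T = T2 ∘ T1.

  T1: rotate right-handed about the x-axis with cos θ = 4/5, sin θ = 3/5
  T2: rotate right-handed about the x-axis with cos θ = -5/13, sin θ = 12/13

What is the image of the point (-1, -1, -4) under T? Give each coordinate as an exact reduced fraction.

T1 rotate right-handed about the x-axis with cos θ = 4/5, sin θ = 3/5: (-1, -1, -4) → (-1, 8/5, -19/5)
T2 rotate right-handed about the x-axis with cos θ = -5/13, sin θ = 12/13: (-1, 8/5, -19/5) → (-1, 188/65, 191/65)

T(p) = (-1, 188/65, 191/65)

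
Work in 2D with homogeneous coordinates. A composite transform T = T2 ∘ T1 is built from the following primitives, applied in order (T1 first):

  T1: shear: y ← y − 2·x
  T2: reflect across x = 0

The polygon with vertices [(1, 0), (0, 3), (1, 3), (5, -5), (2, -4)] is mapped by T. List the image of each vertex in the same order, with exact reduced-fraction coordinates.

T1 shear: y ← y − 2·x: (1, 0) → (1, -2); (0, 3) → (0, 3); (1, 3) → (1, 1); (5, -5) → (5, -15); (2, -4) → (2, -8)
T2 reflect across x = 0: (1, -2) → (-1, -2); (0, 3) → (0, 3); (1, 1) → (-1, 1); (5, -15) → (-5, -15); (2, -8) → (-2, -8)

image vertices: (-1, -2), (0, 3), (-1, 1), (-5, -15), (-2, -8)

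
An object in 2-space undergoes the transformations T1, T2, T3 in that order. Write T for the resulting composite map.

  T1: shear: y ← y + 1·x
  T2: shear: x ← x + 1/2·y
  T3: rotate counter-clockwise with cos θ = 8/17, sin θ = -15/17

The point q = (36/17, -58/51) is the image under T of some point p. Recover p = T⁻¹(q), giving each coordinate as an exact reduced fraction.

p = (4/3, 0)

T1 = [1 0 0; 1 1 0; 0 0 1]
T2·T1 = [3/2 1/2 0; 1 1 0; 0 0 1]
T3·…·T1 = [27/17 19/17 0; -29/34 1/34 0; 0 0 1]
det M = 1; M⁻¹ = [1/34 -19/17 0; 29/34 27/17 0; 0 0 1]
M⁻¹ · (36/17, -58/51)ᵀ = (4/3, 0)ᵀ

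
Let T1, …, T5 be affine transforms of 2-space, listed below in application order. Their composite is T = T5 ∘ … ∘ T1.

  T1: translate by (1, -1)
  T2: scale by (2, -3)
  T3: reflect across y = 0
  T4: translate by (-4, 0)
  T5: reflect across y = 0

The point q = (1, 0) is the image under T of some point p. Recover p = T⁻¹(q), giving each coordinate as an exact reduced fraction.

T1 = [1 0 1; 0 1 -1; 0 0 1]
T2·T1 = [2 0 2; 0 -3 3; 0 0 1]
T3·…·T1 = [2 0 2; 0 3 -3; 0 0 1]
T4·…·T1 = [2 0 -2; 0 3 -3; 0 0 1]
T5·…·T1 = [2 0 -2; 0 -3 3; 0 0 1]
det M = -6; M⁻¹ = [1/2 0 1; 0 -1/3 1; 0 0 1]
M⁻¹ · (1, 0)ᵀ = (3/2, 1)ᵀ

p = (3/2, 1)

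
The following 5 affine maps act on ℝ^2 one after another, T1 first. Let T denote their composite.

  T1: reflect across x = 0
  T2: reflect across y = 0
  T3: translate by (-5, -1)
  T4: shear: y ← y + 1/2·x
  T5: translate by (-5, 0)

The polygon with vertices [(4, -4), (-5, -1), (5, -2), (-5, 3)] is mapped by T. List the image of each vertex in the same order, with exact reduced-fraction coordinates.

image vertices: (-14, -3/2), (-5, 0), (-15, -4), (-5, -4)

T1 reflect across x = 0: (4, -4) → (-4, -4); (-5, -1) → (5, -1); (5, -2) → (-5, -2); (-5, 3) → (5, 3)
T2 reflect across y = 0: (-4, -4) → (-4, 4); (5, -1) → (5, 1); (-5, -2) → (-5, 2); (5, 3) → (5, -3)
T3 translate by (-5, -1): (-4, 4) → (-9, 3); (5, 1) → (0, 0); (-5, 2) → (-10, 1); (5, -3) → (0, -4)
T4 shear: y ← y + 1/2·x: (-9, 3) → (-9, -3/2); (0, 0) → (0, 0); (-10, 1) → (-10, -4); (0, -4) → (0, -4)
T5 translate by (-5, 0): (-9, -3/2) → (-14, -3/2); (0, 0) → (-5, 0); (-10, -4) → (-15, -4); (0, -4) → (-5, -4)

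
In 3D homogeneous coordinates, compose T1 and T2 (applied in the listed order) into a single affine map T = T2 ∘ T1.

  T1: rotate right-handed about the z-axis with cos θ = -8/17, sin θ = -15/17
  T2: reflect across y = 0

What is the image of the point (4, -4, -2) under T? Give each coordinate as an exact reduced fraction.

T1 rotate right-handed about the z-axis with cos θ = -8/17, sin θ = -15/17: (4, -4, -2) → (-92/17, -28/17, -2)
T2 reflect across y = 0: (-92/17, -28/17, -2) → (-92/17, 28/17, -2)

T(p) = (-92/17, 28/17, -2)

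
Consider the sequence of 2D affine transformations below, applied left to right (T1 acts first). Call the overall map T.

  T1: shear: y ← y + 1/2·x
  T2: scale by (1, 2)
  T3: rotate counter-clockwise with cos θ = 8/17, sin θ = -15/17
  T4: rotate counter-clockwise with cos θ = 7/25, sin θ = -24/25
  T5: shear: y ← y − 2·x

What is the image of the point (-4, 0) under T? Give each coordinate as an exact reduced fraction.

T(p) = (28/425, 2348/425)

T1 shear: y ← y + 1/2·x: (-4, 0) → (-4, -2)
T2 scale by (1, 2): (-4, -2) → (-4, -4)
T3 rotate counter-clockwise with cos θ = 8/17, sin θ = -15/17: (-4, -4) → (-92/17, 28/17)
T4 rotate counter-clockwise with cos θ = 7/25, sin θ = -24/25: (-92/17, 28/17) → (28/425, 2404/425)
T5 shear: y ← y − 2·x: (28/425, 2404/425) → (28/425, 2348/425)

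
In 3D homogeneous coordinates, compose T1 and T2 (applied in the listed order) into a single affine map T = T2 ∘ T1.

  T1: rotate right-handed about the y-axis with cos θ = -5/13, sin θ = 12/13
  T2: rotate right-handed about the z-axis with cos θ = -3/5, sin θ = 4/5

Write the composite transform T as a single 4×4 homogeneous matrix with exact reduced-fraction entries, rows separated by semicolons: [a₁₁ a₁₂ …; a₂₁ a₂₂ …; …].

T1 = [-5/13 0 12/13 0; 0 1 0 0; -12/13 0 -5/13 0; 0 0 0 1]
T2·T1 = [3/13 -4/5 -36/65 0; -4/13 -3/5 48/65 0; -12/13 0 -5/13 0; 0 0 0 1]

T = [3/13 -4/5 -36/65 0; -4/13 -3/5 48/65 0; -12/13 0 -5/13 0; 0 0 0 1]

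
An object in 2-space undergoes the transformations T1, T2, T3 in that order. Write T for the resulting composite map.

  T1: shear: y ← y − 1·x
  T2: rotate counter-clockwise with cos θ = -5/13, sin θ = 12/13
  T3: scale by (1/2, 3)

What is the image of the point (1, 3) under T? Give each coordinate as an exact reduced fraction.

T(p) = (-29/26, 6/13)

T1 shear: y ← y − 1·x: (1, 3) → (1, 2)
T2 rotate counter-clockwise with cos θ = -5/13, sin θ = 12/13: (1, 2) → (-29/13, 2/13)
T3 scale by (1/2, 3): (-29/13, 2/13) → (-29/26, 6/13)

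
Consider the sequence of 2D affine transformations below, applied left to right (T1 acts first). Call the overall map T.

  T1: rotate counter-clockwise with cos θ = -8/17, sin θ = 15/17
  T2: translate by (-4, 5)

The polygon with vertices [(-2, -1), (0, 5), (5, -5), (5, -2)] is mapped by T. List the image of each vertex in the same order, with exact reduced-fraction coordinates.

T1 rotate counter-clockwise with cos θ = -8/17, sin θ = 15/17: (-2, -1) → (31/17, -22/17); (0, 5) → (-75/17, -40/17); (5, -5) → (35/17, 115/17); (5, -2) → (-10/17, 91/17)
T2 translate by (-4, 5): (31/17, -22/17) → (-37/17, 63/17); (-75/17, -40/17) → (-143/17, 45/17); (35/17, 115/17) → (-33/17, 200/17); (-10/17, 91/17) → (-78/17, 176/17)

image vertices: (-37/17, 63/17), (-143/17, 45/17), (-33/17, 200/17), (-78/17, 176/17)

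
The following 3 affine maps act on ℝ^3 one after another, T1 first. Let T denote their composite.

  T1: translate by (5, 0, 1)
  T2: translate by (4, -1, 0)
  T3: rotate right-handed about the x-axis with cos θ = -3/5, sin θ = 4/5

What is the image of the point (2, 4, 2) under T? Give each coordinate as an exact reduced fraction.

T(p) = (11, -21/5, 3/5)

T1 translate by (5, 0, 1): (2, 4, 2) → (7, 4, 3)
T2 translate by (4, -1, 0): (7, 4, 3) → (11, 3, 3)
T3 rotate right-handed about the x-axis with cos θ = -3/5, sin θ = 4/5: (11, 3, 3) → (11, -21/5, 3/5)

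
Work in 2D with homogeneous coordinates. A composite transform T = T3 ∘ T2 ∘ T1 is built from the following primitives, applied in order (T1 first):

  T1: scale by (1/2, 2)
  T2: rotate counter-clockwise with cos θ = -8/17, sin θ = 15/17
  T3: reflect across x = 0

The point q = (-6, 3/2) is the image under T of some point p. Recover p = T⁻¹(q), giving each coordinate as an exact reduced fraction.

p = (-3, -3)

T1 = [1/2 0 0; 0 2 0; 0 0 1]
T2·T1 = [-4/17 -30/17 0; 15/34 -16/17 0; 0 0 1]
T3·…·T1 = [4/17 30/17 0; 15/34 -16/17 0; 0 0 1]
det M = -1; M⁻¹ = [16/17 30/17 0; 15/34 -4/17 0; 0 0 1]
M⁻¹ · (-6, 3/2)ᵀ = (-3, -3)ᵀ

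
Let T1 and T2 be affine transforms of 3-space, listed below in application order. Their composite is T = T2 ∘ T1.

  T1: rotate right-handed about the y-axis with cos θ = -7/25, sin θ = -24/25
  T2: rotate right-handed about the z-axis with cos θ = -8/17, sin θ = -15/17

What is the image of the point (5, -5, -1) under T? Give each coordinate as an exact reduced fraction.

T(p) = (-1787/425, 233/85, 127/25)

T1 rotate right-handed about the y-axis with cos θ = -7/25, sin θ = -24/25: (5, -5, -1) → (-11/25, -5, 127/25)
T2 rotate right-handed about the z-axis with cos θ = -8/17, sin θ = -15/17: (-11/25, -5, 127/25) → (-1787/425, 233/85, 127/25)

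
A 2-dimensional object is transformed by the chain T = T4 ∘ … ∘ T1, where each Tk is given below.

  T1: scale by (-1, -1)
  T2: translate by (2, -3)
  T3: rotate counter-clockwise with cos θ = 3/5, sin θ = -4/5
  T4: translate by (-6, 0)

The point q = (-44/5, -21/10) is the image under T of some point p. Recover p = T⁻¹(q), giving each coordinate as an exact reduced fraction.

T1 = [-1 0 0; 0 -1 0; 0 0 1]
T2·T1 = [-1 0 2; 0 -1 -3; 0 0 1]
T3·…·T1 = [-3/5 -4/5 -6/5; 4/5 -3/5 -17/5; 0 0 1]
T4·…·T1 = [-3/5 -4/5 -36/5; 4/5 -3/5 -17/5; 0 0 1]
det M = 1; M⁻¹ = [-3/5 4/5 -8/5; -4/5 -3/5 -39/5; 0 0 1]
M⁻¹ · (-44/5, -21/10)ᵀ = (2, 1/2)ᵀ

p = (2, 1/2)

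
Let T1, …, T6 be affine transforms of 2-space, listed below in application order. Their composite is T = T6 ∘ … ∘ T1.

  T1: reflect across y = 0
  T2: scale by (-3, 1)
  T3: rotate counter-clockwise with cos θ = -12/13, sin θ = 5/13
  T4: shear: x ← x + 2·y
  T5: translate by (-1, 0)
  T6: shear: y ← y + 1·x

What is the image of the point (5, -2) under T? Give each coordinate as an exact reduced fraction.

T(p) = (-41/13, -140/13)

T1 reflect across y = 0: (5, -2) → (5, 2)
T2 scale by (-3, 1): (5, 2) → (-15, 2)
T3 rotate counter-clockwise with cos θ = -12/13, sin θ = 5/13: (-15, 2) → (170/13, -99/13)
T4 shear: x ← x + 2·y: (170/13, -99/13) → (-28/13, -99/13)
T5 translate by (-1, 0): (-28/13, -99/13) → (-41/13, -99/13)
T6 shear: y ← y + 1·x: (-41/13, -99/13) → (-41/13, -140/13)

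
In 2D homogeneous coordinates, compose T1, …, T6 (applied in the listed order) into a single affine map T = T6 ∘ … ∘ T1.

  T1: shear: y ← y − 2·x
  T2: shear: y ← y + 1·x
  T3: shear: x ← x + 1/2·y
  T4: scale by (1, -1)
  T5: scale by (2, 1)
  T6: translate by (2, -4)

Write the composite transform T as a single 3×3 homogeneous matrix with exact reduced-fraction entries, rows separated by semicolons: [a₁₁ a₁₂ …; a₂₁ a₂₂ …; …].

T = [1 1 2; 1 -1 -4; 0 0 1]

T1 = [1 0 0; -2 1 0; 0 0 1]
T2·T1 = [1 0 0; -1 1 0; 0 0 1]
T3·…·T1 = [1/2 1/2 0; -1 1 0; 0 0 1]
T4·…·T1 = [1/2 1/2 0; 1 -1 0; 0 0 1]
T5·…·T1 = [1 1 0; 1 -1 0; 0 0 1]
T6·…·T1 = [1 1 2; 1 -1 -4; 0 0 1]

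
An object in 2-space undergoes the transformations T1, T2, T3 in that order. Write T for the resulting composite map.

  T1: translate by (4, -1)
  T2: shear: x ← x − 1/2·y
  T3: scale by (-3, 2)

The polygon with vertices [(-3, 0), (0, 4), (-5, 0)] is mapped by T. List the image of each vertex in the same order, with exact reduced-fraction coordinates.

image vertices: (-9/2, -2), (-15/2, 6), (3/2, -2)

T1 translate by (4, -1): (-3, 0) → (1, -1); (0, 4) → (4, 3); (-5, 0) → (-1, -1)
T2 shear: x ← x − 1/2·y: (1, -1) → (3/2, -1); (4, 3) → (5/2, 3); (-1, -1) → (-1/2, -1)
T3 scale by (-3, 2): (3/2, -1) → (-9/2, -2); (5/2, 3) → (-15/2, 6); (-1/2, -1) → (3/2, -2)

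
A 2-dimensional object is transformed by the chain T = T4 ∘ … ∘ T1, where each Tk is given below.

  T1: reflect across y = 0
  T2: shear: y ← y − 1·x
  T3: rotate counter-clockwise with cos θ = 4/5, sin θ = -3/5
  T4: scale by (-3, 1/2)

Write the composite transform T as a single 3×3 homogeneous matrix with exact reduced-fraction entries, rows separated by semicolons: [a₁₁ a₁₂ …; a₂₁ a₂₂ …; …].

T1 = [1 0 0; 0 -1 0; 0 0 1]
T2·T1 = [1 0 0; -1 -1 0; 0 0 1]
T3·…·T1 = [1/5 -3/5 0; -7/5 -4/5 0; 0 0 1]
T4·…·T1 = [-3/5 9/5 0; -7/10 -2/5 0; 0 0 1]

T = [-3/5 9/5 0; -7/10 -2/5 0; 0 0 1]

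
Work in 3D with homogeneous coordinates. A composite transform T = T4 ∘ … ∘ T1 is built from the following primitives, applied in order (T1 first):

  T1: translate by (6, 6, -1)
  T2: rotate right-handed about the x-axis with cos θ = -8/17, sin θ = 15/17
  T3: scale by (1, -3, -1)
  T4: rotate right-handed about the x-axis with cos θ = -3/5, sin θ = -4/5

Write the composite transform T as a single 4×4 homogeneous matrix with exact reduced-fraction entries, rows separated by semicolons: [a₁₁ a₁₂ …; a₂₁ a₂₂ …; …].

T1 = [1 0 0 6; 0 1 0 6; 0 0 1 -1; 0 0 0 1]
T2·T1 = [1 0 0 6; 0 -8/17 -15/17 -33/17; 0 15/17 -8/17 98/17; 0 0 0 1]
T3·…·T1 = [1 0 0 6; 0 24/17 45/17 99/17; 0 -15/17 8/17 -98/17; 0 0 0 1]
T4·…·T1 = [1 0 0 6; 0 -132/85 -103/85 -689/85; 0 -3/5 -12/5 -6/5; 0 0 0 1]

T = [1 0 0 6; 0 -132/85 -103/85 -689/85; 0 -3/5 -12/5 -6/5; 0 0 0 1]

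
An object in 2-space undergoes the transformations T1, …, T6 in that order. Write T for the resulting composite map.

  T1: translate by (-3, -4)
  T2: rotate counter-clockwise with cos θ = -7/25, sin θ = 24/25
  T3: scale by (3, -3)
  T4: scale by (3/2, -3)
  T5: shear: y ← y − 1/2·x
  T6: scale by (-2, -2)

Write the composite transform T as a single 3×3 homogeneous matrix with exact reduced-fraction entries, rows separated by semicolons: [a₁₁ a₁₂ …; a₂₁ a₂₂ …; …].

T1 = [1 0 -3; 0 1 -4; 0 0 1]
T2·T1 = [-7/25 -24/25 117/25; 24/25 -7/25 -44/25; 0 0 1]
T3·…·T1 = [-21/25 -72/25 351/25; -72/25 21/25 132/25; 0 0 1]
T4·…·T1 = [-63/50 -108/25 1053/50; 216/25 -63/25 -396/25; 0 0 1]
T5·…·T1 = [-63/50 -108/25 1053/50; 927/100 -9/25 -2637/100; 0 0 1]
T6·…·T1 = [63/25 216/25 -1053/25; -927/50 18/25 2637/50; 0 0 1]

T = [63/25 216/25 -1053/25; -927/50 18/25 2637/50; 0 0 1]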